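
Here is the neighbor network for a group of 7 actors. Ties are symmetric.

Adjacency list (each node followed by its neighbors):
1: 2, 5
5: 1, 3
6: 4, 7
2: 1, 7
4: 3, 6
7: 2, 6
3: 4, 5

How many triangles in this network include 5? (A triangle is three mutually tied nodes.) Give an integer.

5's neighbors are 1 and 3, but none of them are tied to each other, so no triangle contains 5.

0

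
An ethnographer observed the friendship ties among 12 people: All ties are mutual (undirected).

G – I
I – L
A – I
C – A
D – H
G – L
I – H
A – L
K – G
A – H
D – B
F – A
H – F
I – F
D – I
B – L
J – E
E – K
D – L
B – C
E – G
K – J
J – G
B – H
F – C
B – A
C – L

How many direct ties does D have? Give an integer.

4

D is directly tied to B, H, I, and L. That is 4 neighbors, so the degree of D is 4.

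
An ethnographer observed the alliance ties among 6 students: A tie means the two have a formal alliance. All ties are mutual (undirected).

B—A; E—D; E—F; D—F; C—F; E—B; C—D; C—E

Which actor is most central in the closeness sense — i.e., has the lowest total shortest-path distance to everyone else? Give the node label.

E

Farness (sum of distances to all others) for each node — A:12, B:8, C:8, D:8, E:6, F:8.
The smallest farness is 6, for E, so E has the highest closeness.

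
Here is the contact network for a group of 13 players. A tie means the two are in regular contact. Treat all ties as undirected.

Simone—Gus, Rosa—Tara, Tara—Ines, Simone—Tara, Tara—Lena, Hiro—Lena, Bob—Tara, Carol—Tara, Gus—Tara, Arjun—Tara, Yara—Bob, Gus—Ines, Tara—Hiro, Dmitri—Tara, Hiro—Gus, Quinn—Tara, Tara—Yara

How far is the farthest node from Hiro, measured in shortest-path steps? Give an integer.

2

Distances from Hiro: Arjun:2, Bob:2, Carol:2, Dmitri:2, Gus:1, Ines:2, Lena:1, Quinn:2, Rosa:2, Simone:2, Tara:1, Yara:2.
The largest is 2 (to Arjun, Yara, Ines, Quinn, Simone, Dmitri, Carol, Rosa, and Bob), so the eccentricity of Hiro is 2.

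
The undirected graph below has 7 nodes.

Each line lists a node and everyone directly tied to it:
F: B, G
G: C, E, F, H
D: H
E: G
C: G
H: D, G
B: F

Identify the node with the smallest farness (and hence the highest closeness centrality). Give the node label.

Farness (sum of distances to all others) for each node — B:16, C:13, D:16, E:13, F:11, G:8, H:11.
The smallest farness is 8, for G, so G has the highest closeness.

G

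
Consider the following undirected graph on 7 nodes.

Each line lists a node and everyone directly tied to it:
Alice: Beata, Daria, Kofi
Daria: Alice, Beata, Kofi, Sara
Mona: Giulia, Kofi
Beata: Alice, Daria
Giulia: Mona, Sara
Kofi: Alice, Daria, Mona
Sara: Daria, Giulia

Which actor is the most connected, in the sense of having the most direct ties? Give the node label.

Daria

Degrees — Alice:3, Beata:2, Daria:4, Giulia:2, Kofi:3, Mona:2, Sara:2.
The maximum is 4, attained only by Daria.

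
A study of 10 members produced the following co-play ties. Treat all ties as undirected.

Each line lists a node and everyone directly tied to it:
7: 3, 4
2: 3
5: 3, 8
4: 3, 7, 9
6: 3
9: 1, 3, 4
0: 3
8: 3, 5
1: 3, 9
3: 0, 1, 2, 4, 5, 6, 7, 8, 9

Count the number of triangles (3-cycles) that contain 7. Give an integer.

1

7's neighbors: 3 and 4.
Neighbor pairs that are themselves tied: 7–3–4. Each forms one triangle with 7, for 1 in total.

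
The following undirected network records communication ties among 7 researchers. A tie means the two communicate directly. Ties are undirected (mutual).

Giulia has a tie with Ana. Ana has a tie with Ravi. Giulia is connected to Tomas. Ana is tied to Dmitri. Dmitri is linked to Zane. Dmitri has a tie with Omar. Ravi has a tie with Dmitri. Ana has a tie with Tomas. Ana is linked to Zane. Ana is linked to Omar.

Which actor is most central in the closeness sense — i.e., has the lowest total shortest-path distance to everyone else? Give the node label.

Ana

Farness (sum of distances to all others) for each node — Ana:6, Dmitri:8, Giulia:10, Omar:10, Ravi:10, Tomas:10, Zane:10.
The smallest farness is 6, for Ana, so Ana has the highest closeness.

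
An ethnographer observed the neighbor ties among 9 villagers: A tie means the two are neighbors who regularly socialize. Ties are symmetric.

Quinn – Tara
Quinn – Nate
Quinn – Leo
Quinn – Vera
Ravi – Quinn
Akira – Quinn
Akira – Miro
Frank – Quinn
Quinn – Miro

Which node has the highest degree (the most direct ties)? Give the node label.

Degrees — Akira:2, Frank:1, Leo:1, Miro:2, Nate:1, Quinn:8, Ravi:1, Tara:1, Vera:1.
The maximum is 8, attained only by Quinn.

Quinn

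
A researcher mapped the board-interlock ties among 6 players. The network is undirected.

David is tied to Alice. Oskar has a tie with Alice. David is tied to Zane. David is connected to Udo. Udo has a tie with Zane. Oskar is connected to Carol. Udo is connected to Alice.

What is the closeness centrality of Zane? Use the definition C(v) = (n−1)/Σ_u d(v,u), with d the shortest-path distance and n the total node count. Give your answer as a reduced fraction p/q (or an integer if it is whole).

5/11

Distances from Zane: Alice:2, Carol:4, David:1, Oskar:3, Udo:1. Sum = 11.
n = 6, so closeness = 5/11.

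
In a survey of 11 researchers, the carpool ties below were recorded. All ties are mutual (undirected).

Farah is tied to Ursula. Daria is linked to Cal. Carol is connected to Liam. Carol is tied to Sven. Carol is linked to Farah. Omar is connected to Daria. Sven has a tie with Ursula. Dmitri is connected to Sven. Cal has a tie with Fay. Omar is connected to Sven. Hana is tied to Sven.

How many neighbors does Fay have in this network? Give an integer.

Fay is directly tied to Cal. That is 1 neighbor, so the degree of Fay is 1.

1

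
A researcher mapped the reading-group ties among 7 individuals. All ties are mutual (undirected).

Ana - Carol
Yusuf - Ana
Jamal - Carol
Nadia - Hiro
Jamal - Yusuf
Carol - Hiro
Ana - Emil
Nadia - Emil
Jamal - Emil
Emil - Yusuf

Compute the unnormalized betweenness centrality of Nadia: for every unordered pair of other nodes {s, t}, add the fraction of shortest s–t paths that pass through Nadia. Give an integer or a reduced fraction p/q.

Pairs whose geodesics pass through Nadia — Hiro–Emil: 1; Hiro–Yusuf: 1/3.
All other pairs contribute 0.
Summing the contributions gives betweenness(Nadia) = 4/3.

4/3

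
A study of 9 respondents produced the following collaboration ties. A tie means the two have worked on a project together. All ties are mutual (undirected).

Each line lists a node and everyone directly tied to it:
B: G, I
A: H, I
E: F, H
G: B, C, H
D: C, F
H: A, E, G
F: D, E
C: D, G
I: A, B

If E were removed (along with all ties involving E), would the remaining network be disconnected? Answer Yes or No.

Even without E, every remaining node can still reach every other (the residual graph is connected), so E is not a cut vertex.

No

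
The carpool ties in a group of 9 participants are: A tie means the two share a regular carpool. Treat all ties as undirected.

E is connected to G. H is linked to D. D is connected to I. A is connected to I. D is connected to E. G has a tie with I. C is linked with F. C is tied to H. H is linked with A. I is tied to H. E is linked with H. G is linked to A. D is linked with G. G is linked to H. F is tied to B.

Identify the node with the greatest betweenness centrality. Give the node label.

H

Unnormalized betweenness of each node: A:0, B:0, C:12, D:1/3, E:0, F:7, G:7/6, H:97/6, I:1/3.
H has the largest value, 97/6, making it the main broker — the node through which the most shortest paths run.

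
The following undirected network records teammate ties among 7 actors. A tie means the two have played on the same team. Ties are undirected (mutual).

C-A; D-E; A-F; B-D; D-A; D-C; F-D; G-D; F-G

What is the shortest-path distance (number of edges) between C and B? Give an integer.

2

One shortest route is C – D – B, which uses 2 edges, and C and B are not directly tied, so nothing shorter exists. So d(C,B) = 2.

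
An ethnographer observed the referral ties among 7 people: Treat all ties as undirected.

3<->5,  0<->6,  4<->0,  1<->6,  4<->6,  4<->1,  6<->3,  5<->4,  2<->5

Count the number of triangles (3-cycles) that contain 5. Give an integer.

0

5's neighbors are 2, 3, and 4, but none of them are tied to each other, so no triangle contains 5.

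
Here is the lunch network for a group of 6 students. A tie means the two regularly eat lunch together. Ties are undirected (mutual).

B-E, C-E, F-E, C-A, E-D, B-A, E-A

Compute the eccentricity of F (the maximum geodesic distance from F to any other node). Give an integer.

2

Distances from F: A:2, B:2, C:2, D:2, E:1.
The largest is 2 (to D, B, C, and A), so the eccentricity of F is 2.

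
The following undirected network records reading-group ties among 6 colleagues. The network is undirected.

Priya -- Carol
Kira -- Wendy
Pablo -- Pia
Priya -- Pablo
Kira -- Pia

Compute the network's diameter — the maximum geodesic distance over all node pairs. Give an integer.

Eccentricity of each node (its greatest distance to any other): Carol:5, Kira:4, Pablo:3, Pia:3, Priya:4, Wendy:5.
The maximum eccentricity is 5, realized for instance by the pair Wendy–Carol via Wendy – Kira – Pia – Pablo – Priya – Carol. So the diameter is 5.

5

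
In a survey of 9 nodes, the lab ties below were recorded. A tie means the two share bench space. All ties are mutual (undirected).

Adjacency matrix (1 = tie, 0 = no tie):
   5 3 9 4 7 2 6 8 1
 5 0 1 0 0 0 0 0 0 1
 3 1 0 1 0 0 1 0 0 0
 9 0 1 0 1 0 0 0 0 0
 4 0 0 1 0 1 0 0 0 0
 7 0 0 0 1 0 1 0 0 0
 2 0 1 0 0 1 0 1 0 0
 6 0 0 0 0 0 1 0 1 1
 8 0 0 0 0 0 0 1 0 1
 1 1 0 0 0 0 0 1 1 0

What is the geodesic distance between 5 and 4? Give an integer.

One shortest route is 5 – 3 – 9 – 4, which uses 3 edges, and at distance 2 from 5 we only reach {2, 6, 8, 9}, which does not include 4. So d(5,4) = 3.

3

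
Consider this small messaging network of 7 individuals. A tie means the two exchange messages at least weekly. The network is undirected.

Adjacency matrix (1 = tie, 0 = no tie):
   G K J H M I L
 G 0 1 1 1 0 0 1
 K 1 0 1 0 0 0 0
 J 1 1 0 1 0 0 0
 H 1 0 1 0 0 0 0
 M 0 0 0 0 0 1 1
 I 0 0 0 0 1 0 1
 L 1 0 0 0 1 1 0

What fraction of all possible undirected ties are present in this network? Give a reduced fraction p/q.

3/7

There are 9 edges and 7 nodes, so the maximum possible is C(7,2) = 21.
Density = 9/21 = 3/7.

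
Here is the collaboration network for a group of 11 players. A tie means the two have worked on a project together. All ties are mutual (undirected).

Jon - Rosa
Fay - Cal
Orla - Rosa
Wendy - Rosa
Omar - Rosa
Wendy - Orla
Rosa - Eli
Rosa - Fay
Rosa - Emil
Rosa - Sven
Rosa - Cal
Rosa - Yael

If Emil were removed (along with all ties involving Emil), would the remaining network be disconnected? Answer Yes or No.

No

Even without Emil, every remaining node can still reach every other (the residual graph is connected), so Emil is not a cut vertex.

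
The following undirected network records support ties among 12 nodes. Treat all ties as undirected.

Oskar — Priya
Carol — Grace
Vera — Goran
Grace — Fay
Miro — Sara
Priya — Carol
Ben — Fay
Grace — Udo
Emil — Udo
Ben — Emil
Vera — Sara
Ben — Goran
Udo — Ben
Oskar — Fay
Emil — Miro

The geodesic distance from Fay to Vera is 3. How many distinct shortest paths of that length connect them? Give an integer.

1

The shortest distance is 3, and the only length-3 path is Fay–Ben–Goran–Vera. So there is exactly 1 shortest path.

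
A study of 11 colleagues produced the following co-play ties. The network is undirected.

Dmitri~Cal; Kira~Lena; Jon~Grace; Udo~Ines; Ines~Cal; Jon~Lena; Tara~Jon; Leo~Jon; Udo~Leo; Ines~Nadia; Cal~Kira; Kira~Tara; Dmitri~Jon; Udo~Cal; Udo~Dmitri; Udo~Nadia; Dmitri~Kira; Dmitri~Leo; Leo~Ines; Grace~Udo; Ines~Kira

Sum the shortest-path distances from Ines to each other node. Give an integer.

15

Distances from Ines: Cal:1, Dmitri:2, Grace:2, Jon:2, Kira:1, Lena:2, Leo:1, Nadia:1, Tara:2, Udo:1.
Sum = 1 + 2 + 2 + 2 + 1 + 2 + 1 + 1 + 2 + 1 = 15.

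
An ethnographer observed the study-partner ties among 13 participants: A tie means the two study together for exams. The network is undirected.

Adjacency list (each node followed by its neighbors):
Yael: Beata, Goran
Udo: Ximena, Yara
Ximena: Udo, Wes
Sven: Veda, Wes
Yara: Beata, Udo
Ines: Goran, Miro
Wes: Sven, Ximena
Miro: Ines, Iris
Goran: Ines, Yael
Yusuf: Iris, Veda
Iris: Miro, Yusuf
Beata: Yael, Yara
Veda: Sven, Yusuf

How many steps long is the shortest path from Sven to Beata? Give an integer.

One shortest route is Sven – Wes – Ximena – Udo – Yara – Beata, which uses 5 edges, and at distance 4 from Sven we only reach {Miro, Yara}, which does not include Beata. So d(Sven,Beata) = 5.

5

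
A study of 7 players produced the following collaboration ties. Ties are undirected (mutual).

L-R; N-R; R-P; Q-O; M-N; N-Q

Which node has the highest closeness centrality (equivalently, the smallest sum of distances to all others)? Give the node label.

Farness (sum of distances to all others) for each node — L:15, M:14, N:9, O:17, P:15, Q:12, R:10.
The smallest farness is 9, for N, so N has the highest closeness.

N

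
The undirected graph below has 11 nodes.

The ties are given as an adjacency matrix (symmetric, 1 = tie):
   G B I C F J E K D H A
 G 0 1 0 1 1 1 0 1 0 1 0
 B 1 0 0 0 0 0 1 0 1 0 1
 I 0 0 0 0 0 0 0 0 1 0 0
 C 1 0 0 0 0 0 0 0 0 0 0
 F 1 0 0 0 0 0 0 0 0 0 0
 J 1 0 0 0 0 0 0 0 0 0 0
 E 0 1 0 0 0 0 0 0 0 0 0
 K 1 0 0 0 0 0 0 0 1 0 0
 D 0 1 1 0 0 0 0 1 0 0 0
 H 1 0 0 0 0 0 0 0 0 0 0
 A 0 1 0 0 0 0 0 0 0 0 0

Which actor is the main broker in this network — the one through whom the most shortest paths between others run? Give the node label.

G

Unnormalized betweenness of each node: A:0, B:22, C:0, D:21/2, E:0, F:0, G:63/2, H:0, I:0, J:0, K:5.
G has the largest value, 63/2, making it the main broker — the node through which the most shortest paths run.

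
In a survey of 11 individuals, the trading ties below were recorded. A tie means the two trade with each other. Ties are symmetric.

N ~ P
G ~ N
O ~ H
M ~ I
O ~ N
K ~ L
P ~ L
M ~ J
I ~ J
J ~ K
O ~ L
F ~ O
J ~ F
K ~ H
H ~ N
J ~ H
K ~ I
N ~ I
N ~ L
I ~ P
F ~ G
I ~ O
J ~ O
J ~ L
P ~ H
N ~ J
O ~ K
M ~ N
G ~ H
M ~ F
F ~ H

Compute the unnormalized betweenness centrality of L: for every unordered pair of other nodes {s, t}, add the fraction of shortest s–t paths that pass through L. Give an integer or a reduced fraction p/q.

Pairs whose geodesics pass through L — P–K: 1/3; P–O: 1/4; P–J: 1/4; N–K: 1/5.
All other pairs contribute 0.
Summing the contributions gives betweenness(L) = 31/30.

31/30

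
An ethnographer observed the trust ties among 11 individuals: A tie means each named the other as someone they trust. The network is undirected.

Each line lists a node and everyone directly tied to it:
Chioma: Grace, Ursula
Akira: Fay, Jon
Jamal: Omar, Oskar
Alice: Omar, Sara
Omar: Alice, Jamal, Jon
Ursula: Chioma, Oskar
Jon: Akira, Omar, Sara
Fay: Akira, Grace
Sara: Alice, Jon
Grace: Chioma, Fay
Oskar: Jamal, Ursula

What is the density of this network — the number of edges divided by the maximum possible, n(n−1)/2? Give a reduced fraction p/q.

12/55

There are 12 edges and 11 nodes, so the maximum possible is C(11,2) = 55.
Density = 12/55.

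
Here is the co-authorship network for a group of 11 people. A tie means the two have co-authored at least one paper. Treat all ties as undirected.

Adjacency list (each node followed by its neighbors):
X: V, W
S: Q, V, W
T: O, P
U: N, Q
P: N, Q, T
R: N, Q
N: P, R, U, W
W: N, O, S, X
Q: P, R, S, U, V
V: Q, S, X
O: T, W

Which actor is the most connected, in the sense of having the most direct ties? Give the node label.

Degrees — N:4, O:2, P:3, Q:5, R:2, S:3, T:2, U:2, V:3, W:4, X:2.
The maximum is 5, attained only by Q.

Q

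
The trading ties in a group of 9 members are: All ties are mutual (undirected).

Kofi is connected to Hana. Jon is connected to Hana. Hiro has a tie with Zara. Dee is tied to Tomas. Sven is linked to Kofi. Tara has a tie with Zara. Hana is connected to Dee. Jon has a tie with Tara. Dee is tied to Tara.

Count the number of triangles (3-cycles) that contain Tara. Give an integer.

0

Tara's neighbors are Dee, Jon, and Zara, but none of them are tied to each other, so no triangle contains Tara.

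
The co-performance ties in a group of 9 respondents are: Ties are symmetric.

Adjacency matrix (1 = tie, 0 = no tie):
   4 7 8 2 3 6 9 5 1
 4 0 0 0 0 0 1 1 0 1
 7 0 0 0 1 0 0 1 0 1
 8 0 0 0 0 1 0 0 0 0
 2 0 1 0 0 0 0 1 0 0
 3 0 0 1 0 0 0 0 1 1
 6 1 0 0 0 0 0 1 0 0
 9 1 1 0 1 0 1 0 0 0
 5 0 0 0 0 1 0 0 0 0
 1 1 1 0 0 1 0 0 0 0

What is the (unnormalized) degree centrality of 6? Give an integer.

2

6 is directly tied to 4 and 9. That is 2 neighbors, so the degree of 6 is 2.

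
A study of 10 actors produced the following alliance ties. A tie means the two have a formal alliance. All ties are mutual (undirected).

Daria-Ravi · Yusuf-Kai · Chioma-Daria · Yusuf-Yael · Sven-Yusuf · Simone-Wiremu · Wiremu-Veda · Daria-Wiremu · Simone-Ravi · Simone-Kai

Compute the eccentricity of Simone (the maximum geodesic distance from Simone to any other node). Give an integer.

Distances from Simone: Chioma:3, Daria:2, Kai:1, Ravi:1, Sven:3, Veda:2, Wiremu:1, Yael:3, Yusuf:2.
The largest is 3 (to Sven, Yael, and Chioma), so the eccentricity of Simone is 3.

3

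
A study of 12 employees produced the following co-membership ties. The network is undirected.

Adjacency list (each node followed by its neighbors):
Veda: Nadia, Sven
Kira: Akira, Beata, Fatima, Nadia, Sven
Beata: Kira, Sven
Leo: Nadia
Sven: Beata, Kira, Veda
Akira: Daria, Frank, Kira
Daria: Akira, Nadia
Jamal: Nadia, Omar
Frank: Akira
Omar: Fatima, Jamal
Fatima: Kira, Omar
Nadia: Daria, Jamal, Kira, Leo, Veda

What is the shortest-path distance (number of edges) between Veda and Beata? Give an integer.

One shortest route is Veda – Sven – Beata, which uses 2 edges, and Veda and Beata are not directly tied, so nothing shorter exists. So d(Veda,Beata) = 2.

2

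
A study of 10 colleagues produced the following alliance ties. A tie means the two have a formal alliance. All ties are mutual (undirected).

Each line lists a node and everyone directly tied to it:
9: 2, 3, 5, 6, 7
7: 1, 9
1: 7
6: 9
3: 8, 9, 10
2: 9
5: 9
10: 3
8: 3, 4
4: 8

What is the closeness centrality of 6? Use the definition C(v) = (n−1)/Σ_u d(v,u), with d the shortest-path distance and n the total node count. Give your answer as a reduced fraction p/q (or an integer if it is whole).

9/22

Distances from 6: 1:3, 2:2, 3:2, 4:4, 5:2, 7:2, 8:3, 9:1, 10:3. Sum = 22.
n = 10, so closeness = 9/22.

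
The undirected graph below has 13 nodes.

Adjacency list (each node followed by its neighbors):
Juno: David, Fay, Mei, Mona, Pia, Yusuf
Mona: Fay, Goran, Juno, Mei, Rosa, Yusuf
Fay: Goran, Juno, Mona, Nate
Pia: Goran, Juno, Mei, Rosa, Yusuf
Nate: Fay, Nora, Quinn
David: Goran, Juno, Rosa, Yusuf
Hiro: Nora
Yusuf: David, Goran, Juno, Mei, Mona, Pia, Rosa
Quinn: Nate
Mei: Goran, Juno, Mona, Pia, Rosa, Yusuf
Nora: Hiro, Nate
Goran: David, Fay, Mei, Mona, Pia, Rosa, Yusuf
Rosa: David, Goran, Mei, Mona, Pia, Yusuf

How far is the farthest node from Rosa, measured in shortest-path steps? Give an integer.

5

Distances from Rosa: David:1, Fay:2, Goran:1, Hiro:5, Juno:2, Mei:1, Mona:1, Nate:3, Nora:4, Pia:1, Quinn:4, Yusuf:1.
The largest is 5 (to Hiro), so the eccentricity of Rosa is 5.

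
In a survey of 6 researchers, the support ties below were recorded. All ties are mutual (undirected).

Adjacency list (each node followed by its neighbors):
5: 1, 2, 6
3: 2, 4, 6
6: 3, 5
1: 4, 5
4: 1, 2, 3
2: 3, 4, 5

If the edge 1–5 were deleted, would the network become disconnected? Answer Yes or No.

No

Even without that edge, 1 still reaches 5 via 1 – 4 – 2 – 5, so the network stays connected. Not a bridge.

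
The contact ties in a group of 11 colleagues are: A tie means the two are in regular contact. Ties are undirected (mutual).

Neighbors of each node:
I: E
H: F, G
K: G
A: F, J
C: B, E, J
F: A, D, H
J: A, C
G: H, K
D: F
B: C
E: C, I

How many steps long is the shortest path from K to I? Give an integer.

One shortest route is K – G – H – F – A – J – C – E – I, which uses 8 edges, and at distance 7 from K we only reach {B, E}, which does not include I. So d(K,I) = 8.

8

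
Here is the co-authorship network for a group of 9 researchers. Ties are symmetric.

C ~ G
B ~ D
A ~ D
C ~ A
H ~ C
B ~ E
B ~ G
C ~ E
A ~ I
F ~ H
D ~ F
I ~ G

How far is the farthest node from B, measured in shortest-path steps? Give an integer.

3

Distances from B: A:2, C:2, D:1, E:1, F:2, G:1, H:3, I:2.
The largest is 3 (to H), so the eccentricity of B is 3.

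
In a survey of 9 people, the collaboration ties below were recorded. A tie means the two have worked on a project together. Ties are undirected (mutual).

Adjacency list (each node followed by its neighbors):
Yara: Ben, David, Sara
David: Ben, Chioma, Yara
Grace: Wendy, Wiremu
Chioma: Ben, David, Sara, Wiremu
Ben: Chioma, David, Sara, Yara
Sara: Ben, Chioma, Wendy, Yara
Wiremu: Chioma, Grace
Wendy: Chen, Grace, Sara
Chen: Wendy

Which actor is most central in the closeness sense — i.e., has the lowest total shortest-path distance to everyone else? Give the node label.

Sara

Farness (sum of distances to all others) for each node — Ben:14, Chen:21, Chioma:13, David:17, Grace:17, Sara:12, Wendy:14, Wiremu:16, Yara:16.
The smallest farness is 12, for Sara, so Sara has the highest closeness.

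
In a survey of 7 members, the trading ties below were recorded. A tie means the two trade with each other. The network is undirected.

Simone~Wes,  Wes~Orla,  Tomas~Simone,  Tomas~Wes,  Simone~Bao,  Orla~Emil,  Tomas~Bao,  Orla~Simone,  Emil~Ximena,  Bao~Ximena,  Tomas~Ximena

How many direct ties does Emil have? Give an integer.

2

Emil is directly tied to Orla and Ximena. That is 2 neighbors, so the degree of Emil is 2.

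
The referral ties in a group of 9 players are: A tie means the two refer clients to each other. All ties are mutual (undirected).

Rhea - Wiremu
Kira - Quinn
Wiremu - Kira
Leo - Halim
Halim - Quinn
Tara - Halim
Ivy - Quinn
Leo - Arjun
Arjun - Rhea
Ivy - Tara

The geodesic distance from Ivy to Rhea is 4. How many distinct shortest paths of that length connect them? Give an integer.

1

The shortest distance is 4, and the only length-4 path is Ivy–Quinn–Kira–Wiremu–Rhea. So there is exactly 1 shortest path.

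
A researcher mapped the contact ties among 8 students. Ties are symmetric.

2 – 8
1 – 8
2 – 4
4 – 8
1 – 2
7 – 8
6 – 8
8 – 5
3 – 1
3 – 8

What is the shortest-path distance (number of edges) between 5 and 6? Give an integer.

2

One shortest route is 5 – 8 – 6, which uses 2 edges, and 5 and 6 are not directly tied, so nothing shorter exists. So d(5,6) = 2.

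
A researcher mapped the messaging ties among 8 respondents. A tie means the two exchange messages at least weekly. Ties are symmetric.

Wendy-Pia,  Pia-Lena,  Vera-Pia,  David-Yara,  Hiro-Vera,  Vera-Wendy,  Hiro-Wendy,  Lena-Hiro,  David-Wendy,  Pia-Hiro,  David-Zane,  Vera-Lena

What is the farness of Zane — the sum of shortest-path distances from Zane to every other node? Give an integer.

18

Distances from Zane: David:1, Hiro:3, Lena:4, Pia:3, Vera:3, Wendy:2, Yara:2.
Sum = 1 + 3 + 4 + 3 + 3 + 2 + 2 = 18.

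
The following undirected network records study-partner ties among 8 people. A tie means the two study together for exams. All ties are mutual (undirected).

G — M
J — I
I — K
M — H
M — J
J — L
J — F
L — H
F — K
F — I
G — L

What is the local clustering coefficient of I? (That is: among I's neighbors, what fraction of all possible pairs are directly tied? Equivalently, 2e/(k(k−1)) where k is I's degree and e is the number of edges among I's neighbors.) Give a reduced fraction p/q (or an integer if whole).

I's neighbors: F, J, and K (k = 3).
Possible neighbor pairs: C(3,2) = 3. Edges among them: F–J, F–K → e = 2.
Clustering(I) = 2/3.

2/3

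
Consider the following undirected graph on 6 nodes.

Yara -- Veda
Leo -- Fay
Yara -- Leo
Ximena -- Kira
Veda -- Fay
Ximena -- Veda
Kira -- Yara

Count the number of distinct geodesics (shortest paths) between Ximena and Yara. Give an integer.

2

The shortest distance is 2. The length-2 paths are: Ximena–Veda–Yara; Ximena–Kira–Yara.
That gives 2 distinct shortest paths.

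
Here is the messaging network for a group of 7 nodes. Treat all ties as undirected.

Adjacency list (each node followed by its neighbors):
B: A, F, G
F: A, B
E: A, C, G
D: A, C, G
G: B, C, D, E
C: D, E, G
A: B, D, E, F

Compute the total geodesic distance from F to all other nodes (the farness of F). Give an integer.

11

Distances from F: A:1, B:1, C:3, D:2, E:2, G:2.
Sum = 1 + 1 + 3 + 2 + 2 + 2 = 11.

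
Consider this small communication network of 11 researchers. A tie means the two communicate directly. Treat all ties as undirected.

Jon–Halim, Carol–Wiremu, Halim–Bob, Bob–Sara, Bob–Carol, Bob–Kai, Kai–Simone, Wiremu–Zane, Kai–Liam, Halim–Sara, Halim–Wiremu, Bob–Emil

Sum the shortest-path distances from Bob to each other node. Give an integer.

Distances from Bob: Carol:1, Emil:1, Halim:1, Jon:2, Kai:1, Liam:2, Sara:1, Simone:2, Wiremu:2, Zane:3.
Sum = 1 + 1 + 1 + 2 + 1 + 2 + 1 + 2 + 2 + 3 = 16.

16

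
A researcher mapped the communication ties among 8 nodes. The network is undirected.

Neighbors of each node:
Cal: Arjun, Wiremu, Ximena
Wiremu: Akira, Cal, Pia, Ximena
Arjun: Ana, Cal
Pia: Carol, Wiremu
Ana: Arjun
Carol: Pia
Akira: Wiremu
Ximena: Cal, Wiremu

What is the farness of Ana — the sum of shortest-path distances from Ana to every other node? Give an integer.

Distances from Ana: Akira:4, Arjun:1, Cal:2, Carol:5, Pia:4, Wiremu:3, Ximena:3.
Sum = 4 + 1 + 2 + 5 + 4 + 3 + 3 = 22.

22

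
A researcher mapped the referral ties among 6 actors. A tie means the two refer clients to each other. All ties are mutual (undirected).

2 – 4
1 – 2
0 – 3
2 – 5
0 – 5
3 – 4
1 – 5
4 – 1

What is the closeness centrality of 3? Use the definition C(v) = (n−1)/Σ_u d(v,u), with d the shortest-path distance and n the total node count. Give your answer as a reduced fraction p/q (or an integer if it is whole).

5/8

Distances from 3: 0:1, 1:2, 2:2, 4:1, 5:2. Sum = 8.
n = 6, so closeness = 5/8.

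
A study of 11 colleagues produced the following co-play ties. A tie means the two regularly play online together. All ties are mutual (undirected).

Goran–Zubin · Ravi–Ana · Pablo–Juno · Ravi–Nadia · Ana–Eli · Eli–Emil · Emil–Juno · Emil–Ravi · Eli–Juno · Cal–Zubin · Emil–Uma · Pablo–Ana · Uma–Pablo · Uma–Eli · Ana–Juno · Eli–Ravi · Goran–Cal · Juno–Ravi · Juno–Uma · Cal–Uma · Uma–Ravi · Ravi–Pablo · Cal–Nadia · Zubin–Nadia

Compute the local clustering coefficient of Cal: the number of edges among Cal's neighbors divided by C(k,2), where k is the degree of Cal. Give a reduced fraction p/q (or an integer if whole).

Cal's neighbors: Goran, Nadia, Uma, and Zubin (k = 4).
Possible neighbor pairs: C(4,2) = 6. Edges among them: Goran–Zubin, Nadia–Zubin → e = 2.
Clustering(Cal) = 2/6 = 1/3.

1/3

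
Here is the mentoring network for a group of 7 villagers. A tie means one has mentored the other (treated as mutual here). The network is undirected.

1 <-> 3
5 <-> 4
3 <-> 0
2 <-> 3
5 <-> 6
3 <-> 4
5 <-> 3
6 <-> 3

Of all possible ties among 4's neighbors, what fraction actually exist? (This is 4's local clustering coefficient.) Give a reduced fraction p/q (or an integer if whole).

1

4's neighbors: 3 and 5 (k = 2).
Possible neighbor pairs: C(2,2) = 1. Edges among them: 3–5 → e = 1.
Clustering(4) = 1/1.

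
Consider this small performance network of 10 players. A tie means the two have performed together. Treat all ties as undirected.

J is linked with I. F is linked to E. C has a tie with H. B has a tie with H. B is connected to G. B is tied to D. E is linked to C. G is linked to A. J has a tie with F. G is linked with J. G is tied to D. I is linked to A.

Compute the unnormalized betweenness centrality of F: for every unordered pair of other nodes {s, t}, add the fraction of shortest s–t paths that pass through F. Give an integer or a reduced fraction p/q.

Pairs whose geodesics pass through F — E–D: 1/2; E–G: 1; E–A: 2/2; E–I: 1; E–J: 1; C–I: 1; C–J: 1.
All other pairs contribute 0.
Summing the contributions gives betweenness(F) = 13/2.

13/2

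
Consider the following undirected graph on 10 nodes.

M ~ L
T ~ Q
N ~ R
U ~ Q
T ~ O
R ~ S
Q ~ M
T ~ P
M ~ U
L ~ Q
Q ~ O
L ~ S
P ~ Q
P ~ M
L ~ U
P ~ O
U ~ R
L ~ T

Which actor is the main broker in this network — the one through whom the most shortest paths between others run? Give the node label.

U

Unnormalized betweenness of each node: L:23/3, M:13/6, N:0, O:0, P:5/6, Q:49/6, R:17/2, S:5/3, T:5/3, U:31/3.
U has the largest value, 31/3, making it the main broker — the node through which the most shortest paths run.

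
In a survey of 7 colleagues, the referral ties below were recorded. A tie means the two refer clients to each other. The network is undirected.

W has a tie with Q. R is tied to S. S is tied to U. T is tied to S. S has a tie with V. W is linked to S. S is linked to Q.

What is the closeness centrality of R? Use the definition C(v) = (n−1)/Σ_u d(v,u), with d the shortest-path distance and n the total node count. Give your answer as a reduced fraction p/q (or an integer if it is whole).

Distances from R: Q:2, S:1, T:2, U:2, V:2, W:2. Sum = 11.
n = 7, so closeness = 6/11.

6/11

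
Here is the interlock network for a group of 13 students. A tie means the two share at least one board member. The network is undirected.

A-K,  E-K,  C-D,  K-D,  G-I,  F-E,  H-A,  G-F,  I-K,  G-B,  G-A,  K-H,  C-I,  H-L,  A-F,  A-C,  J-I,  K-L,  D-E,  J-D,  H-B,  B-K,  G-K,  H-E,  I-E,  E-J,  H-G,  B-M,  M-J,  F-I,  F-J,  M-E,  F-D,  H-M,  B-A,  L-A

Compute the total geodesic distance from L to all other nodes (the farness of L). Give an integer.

22

Distances from L: A:1, B:2, C:2, D:2, E:2, F:2, G:2, H:1, I:2, J:3, K:1, M:2.
Sum = 1 + 2 + 2 + 2 + 2 + 2 + 2 + 1 + 2 + 3 + 1 + 2 = 22.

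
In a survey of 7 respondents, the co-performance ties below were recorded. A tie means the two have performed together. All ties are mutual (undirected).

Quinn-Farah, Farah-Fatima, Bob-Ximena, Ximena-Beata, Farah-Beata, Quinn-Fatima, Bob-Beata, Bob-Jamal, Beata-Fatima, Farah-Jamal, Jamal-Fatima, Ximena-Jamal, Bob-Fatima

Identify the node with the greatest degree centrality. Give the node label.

Degrees — Beata:4, Bob:4, Farah:4, Fatima:5, Jamal:4, Quinn:2, Ximena:3.
The maximum is 5, attained only by Fatima.

Fatima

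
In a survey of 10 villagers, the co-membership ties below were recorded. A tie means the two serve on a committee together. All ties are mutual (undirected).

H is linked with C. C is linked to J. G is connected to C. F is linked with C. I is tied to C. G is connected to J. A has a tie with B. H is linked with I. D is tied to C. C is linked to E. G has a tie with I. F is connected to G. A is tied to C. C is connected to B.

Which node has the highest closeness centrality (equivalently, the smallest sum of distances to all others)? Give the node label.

Farness (sum of distances to all others) for each node — A:16, B:16, C:9, D:17, E:17, F:16, G:14, H:16, I:15, J:16.
The smallest farness is 9, for C, so C has the highest closeness.

C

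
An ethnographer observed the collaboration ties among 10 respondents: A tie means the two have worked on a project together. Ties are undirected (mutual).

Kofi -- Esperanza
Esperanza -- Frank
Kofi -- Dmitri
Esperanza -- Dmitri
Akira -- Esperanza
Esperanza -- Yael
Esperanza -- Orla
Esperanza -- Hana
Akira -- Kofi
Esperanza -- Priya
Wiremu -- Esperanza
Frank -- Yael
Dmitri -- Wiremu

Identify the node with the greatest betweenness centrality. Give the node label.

Esperanza

Unnormalized betweenness of each node: Akira:0, Dmitri:1/2, Esperanza:31, Frank:0, Hana:0, Kofi:1/2, Orla:0, Priya:0, Wiremu:0, Yael:0.
Esperanza has the largest value, 31, making it the main broker — the node through which the most shortest paths run.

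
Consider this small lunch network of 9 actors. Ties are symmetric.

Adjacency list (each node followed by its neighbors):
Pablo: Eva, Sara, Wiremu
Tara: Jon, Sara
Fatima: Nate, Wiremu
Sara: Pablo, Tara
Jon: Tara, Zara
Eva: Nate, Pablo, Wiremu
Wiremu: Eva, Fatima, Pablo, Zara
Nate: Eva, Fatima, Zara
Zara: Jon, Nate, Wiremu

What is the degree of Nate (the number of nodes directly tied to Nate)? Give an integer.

3

Nate is directly tied to Eva, Fatima, and Zara. That is 3 neighbors, so the degree of Nate is 3.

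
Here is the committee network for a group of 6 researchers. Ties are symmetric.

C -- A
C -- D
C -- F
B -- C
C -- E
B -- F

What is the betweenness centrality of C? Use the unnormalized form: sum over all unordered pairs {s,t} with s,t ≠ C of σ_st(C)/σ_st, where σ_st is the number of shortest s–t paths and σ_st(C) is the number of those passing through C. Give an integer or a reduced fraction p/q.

Pairs whose geodesics pass through C — E–F: 1; E–D: 1; E–B: 1; E–A: 1; F–D: 1; F–A: 1; D–B: 1; D–A: 1; B–A: 1.
All other pairs contribute 0.
Summing the contributions gives betweenness(C) = 9.

9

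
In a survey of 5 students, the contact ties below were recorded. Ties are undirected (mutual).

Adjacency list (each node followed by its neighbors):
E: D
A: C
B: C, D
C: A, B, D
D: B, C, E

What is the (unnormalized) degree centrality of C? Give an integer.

C is directly tied to A, B, and D. That is 3 neighbors, so the degree of C is 3.

3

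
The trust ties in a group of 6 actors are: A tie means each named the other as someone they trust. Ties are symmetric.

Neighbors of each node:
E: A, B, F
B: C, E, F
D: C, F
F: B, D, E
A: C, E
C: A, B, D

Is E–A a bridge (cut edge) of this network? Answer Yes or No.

Even without that edge, E still reaches A via E – B – C – A, so the network stays connected. Not a bridge.

No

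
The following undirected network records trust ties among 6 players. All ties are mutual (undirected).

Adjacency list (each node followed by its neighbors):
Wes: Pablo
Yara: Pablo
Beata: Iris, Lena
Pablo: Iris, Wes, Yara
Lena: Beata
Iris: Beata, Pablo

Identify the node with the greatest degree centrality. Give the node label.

Degrees — Beata:2, Iris:2, Lena:1, Pablo:3, Wes:1, Yara:1.
The maximum is 3, attained only by Pablo.

Pablo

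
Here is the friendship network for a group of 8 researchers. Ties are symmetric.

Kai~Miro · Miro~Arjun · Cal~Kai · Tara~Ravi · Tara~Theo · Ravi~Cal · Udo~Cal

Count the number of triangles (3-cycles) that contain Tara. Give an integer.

Tara's neighbors are Ravi and Theo, but none of them are tied to each other, so no triangle contains Tara.

0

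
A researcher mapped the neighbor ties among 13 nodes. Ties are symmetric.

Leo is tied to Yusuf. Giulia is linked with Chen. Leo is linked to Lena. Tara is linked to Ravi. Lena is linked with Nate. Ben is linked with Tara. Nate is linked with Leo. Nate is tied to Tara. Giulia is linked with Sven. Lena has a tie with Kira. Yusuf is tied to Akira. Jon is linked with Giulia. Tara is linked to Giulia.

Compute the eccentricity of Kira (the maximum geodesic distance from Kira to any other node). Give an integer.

Distances from Kira: Akira:4, Ben:4, Chen:5, Giulia:4, Jon:5, Lena:1, Leo:2, Nate:2, Ravi:4, Sven:5, Tara:3, Yusuf:3.
The largest is 5 (to Sven, Jon, and Chen), so the eccentricity of Kira is 5.

5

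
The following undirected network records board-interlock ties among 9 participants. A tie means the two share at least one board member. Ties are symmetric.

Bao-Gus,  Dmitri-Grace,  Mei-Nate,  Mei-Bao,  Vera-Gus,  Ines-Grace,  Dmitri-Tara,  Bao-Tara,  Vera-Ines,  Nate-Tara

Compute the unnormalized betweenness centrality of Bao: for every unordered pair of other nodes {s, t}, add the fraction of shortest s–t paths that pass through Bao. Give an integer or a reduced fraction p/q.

Pairs whose geodesics pass through Bao — Nate–Gus: 2/2; Nate–Vera: 2/2; Mei–Gus: 1; Mei–Vera: 1; Mei–Ines: 1; Mei–Grace: 1/2; Mei–Dmitri: 1/2; Mei–Tara: 1/2; Gus–Dmitri: 1; Gus–Tara: 1; Vera–Tara: 1.
All other pairs contribute 0.
Summing the contributions gives betweenness(Bao) = 19/2.

19/2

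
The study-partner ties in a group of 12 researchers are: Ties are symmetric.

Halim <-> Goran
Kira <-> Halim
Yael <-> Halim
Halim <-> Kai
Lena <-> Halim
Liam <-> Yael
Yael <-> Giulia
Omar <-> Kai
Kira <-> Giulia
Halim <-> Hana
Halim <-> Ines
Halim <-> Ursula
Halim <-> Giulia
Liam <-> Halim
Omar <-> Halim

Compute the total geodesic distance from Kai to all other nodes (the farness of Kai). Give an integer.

Distances from Kai: Giulia:2, Goran:2, Halim:1, Hana:2, Ines:2, Kira:2, Lena:2, Liam:2, Omar:1, Ursula:2, Yael:2.
Sum = 2 + 2 + 1 + 2 + 2 + 2 + 2 + 2 + 1 + 2 + 2 = 20.

20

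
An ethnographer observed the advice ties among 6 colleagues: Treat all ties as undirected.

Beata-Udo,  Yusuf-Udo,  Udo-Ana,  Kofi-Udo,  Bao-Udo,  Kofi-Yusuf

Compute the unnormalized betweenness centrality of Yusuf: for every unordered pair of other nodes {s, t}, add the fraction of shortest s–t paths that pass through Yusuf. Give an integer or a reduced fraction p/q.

0

No shortest path between any pair of other nodes passes through Yusuf.
Summing the contributions gives betweenness(Yusuf) = 0.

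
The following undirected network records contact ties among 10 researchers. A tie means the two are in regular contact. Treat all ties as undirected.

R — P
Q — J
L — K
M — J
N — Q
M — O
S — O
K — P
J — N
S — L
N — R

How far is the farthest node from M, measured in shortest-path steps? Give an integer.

Distances from M: J:1, K:4, L:3, N:2, O:1, P:4, Q:2, R:3, S:2.
The largest is 4 (to P and K), so the eccentricity of M is 4.

4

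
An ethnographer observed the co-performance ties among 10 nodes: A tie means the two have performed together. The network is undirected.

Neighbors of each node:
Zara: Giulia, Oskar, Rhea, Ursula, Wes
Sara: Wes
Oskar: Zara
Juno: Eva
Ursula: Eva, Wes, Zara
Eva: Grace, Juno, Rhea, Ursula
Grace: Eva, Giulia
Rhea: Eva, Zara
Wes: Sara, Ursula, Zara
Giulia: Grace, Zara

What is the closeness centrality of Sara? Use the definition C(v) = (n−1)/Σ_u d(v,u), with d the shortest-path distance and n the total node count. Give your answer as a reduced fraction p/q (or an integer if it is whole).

9/25

Distances from Sara: Eva:3, Giulia:3, Grace:4, Juno:4, Oskar:3, Rhea:3, Ursula:2, Wes:1, Zara:2. Sum = 25.
n = 10, so closeness = 9/25.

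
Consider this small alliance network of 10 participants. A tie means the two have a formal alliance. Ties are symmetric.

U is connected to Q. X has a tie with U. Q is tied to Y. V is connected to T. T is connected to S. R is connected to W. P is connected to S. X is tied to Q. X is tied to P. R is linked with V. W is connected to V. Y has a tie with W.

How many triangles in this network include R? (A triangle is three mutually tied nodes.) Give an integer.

1

R's neighbors: V and W.
Neighbor pairs that are themselves tied: R–V–W. Each forms one triangle with R, for 1 in total.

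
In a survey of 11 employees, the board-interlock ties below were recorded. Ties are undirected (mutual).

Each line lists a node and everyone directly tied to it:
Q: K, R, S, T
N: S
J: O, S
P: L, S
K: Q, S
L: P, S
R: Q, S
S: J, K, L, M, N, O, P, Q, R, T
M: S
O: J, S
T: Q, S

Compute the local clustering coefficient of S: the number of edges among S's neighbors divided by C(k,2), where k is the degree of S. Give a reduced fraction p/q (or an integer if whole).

S's neighbors: J, K, L, M, N, O, P, Q, R, and T (k = 10).
Possible neighbor pairs: C(10,2) = 45. Edges among them: J–O, K–Q, L–P, Q–R, Q–T → e = 5.
Clustering(S) = 5/45 = 1/9.

1/9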